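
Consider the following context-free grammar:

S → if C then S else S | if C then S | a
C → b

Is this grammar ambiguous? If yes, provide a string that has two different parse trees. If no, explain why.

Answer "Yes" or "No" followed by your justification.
The 'dangling else' can attach to either if. Two leftmost derivations of  if b then if b then a else a:
  (1) S ⇒ if C then S else S ⇒ if b then S else S ⇒ if b then if C then S else S ⇒ if b then if b then S else S ⇒ if b then if b then a else S ⇒ if b then if b then a else a   (else belongs to the outer if)
  (2) S ⇒ if C then S ⇒ if b then S ⇒ if b then if C then S else S ⇒ if b then if b then S else S ⇒ if b then if b then a else S ⇒ if b then if b then a else a   (else belongs to the inner if)
Two distinct parse trees for the same string, so the grammar is ambiguous.

Final answer: Yes - the string 'if b then if b then a else a' has two distinct leftmost derivations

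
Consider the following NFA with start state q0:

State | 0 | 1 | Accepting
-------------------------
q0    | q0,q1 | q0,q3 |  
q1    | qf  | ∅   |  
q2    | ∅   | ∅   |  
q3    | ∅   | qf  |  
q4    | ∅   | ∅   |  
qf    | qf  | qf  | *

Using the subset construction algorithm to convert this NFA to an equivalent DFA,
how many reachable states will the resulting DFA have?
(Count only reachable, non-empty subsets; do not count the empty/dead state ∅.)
Start subset: {q0}
{q0}: on 0 → {q0, q1}, on 1 → {q0, q3}
{q0, q1}: on 0 → {q0, q1, qf}, on 1 → {q0, q3}
{q0, q3}: on 0 → {q0, q1}, on 1 → {q0, q3, qf}
{q0, q1, qf}: on 0 → {q0, q1, qf}, on 1 → {q0, q3, qf}
{q0, q3, qf}: on 0 → {q0, q1, qf}, on 1 → {q0, q3, qf}
Reachable non-empty subsets: {q0}, {q0, q1}, {q0, q3}, {q0, q1, qf}, {q0, q3, qf} — 5 in total.

Final answer: 5 states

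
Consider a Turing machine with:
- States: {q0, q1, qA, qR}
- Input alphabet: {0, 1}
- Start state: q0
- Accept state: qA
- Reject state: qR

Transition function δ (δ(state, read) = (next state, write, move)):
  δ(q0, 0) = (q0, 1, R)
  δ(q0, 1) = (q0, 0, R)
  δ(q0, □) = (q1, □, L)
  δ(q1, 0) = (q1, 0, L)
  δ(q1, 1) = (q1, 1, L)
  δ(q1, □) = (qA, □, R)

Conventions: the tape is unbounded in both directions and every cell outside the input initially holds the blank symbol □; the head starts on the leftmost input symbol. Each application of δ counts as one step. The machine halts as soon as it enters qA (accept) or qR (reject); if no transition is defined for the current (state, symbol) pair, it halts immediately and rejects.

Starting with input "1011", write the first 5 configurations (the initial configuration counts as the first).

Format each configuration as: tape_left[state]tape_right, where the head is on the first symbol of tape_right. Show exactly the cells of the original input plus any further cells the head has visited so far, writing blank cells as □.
Step 0: [q0]1011 (head at position 0)
Step 1: δ(q0, 1) = (q0, 0, R)  ⊢  0[q0]011 (head at position 1)
Step 2: δ(q0, 0) = (q0, 1, R)  ⊢  01[q0]11 (head at position 2)
Step 3: δ(q0, 1) = (q0, 0, R)  ⊢  010[q0]1 (head at position 3)
Step 4: δ(q0, 1) = (q0, 0, R)  ⊢  0100[q0]□ (head at position 4)

Final answer: [q0]1011 ⊢ 0[q0]011 ⊢ 01[q0]11 ⊢ 010[q0]1 ⊢ 0100[q0]□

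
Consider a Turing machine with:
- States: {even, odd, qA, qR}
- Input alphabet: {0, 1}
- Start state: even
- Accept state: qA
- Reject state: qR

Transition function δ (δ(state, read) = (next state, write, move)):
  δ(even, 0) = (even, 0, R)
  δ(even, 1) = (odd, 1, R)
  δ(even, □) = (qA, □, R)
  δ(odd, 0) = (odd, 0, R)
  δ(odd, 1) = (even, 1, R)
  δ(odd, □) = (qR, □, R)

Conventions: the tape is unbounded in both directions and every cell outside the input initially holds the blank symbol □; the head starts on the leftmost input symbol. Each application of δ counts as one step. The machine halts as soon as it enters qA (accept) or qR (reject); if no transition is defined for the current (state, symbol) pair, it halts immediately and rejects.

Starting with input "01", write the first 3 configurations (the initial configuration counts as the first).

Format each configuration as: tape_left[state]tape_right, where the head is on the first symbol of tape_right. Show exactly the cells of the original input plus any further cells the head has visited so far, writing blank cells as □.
Step 0: [even]01 (head at position 0)
Step 1: δ(even, 0) = (even, 0, R)  ⊢  0[even]1 (head at position 1)
Step 2: δ(even, 1) = (odd, 1, R)  ⊢  01[odd]□ (head at position 2)

Final answer: [even]01 ⊢ 0[even]1 ⊢ 01[odd]□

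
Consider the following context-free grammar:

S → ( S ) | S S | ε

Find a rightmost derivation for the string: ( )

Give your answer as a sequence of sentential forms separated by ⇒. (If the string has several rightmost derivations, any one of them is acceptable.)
Start with S.
Step 1: the rightmost non-terminal is S; apply S → ( S ):  ( S )
Step 2: the rightmost non-terminal is S; apply S → ε:  ( )

Final answer: S ⇒ ( S ) ⇒ ( )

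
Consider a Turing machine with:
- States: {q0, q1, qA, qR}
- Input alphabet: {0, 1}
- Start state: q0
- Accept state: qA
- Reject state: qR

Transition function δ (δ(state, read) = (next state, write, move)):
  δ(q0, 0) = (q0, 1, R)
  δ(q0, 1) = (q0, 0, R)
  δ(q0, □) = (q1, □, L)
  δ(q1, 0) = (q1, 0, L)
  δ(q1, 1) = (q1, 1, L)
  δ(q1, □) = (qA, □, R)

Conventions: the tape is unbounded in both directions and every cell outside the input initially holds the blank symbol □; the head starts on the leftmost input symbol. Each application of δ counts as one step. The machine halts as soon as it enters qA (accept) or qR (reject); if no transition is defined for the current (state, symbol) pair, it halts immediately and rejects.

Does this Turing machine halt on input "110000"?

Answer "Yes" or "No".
Step 0: [q0]110000 (head at position 0)
Step 1: δ(q0, 1) = (q0, 0, R)  ⊢  0[q0]10000 (head at position 1)
Step 2: δ(q0, 1) = (q0, 0, R)  ⊢  00[q0]0000 (head at position 2)
Step 3: δ(q0, 0) = (q0, 1, R)  ⊢  001[q0]000 (head at position 3)
Step 4: δ(q0, 0) = (q0, 1, R)  ⊢  0011[q0]00 (head at position 4)
Step 5: δ(q0, 0) = (q0, 1, R)  ⊢  00111[q0]0 (head at position 5)
Step 6: δ(q0, 0) = (q0, 1, R)  ⊢  001111[q0]□ (head at position 6)
Step 7: δ(q0, □) = (q1, □, L)  ⊢  00111[q1]1□ (head at position 5)
Step 8: δ(q1, 1) = (q1, 1, L)  ⊢  0011[q1]11□ (head at position 4)
Step 9: δ(q1, 1) = (q1, 1, L)  ⊢  001[q1]111□ (head at position 3)
Step 10: δ(q1, 1) = (q1, 1, L)  ⊢  00[q1]1111□ (head at position 2)
Step 11: δ(q1, 1) = (q1, 1, L)  ⊢  0[q1]01111□ (head at position 1)
Step 12: δ(q1, 0) = (q1, 0, L)  ⊢  [q1]001111□ (head at position 0)
Step 13: δ(q1, 0) = (q1, 0, L)  ⊢  [q1]□001111□ (head at position -1)
Step 14: δ(q1, □) = (qA, □, R)  ⊢  □[qA]001111□ (head at position 0)
The machine is in qA, so it halts and accepts.
It halts after 14 steps.

Final answer: Yes - halts after 14 steps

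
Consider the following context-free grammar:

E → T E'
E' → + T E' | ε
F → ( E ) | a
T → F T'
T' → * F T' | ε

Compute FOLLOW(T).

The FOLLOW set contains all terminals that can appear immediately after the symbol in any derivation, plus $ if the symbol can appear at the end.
Useful FIRST sets: FIRST(E') = {+, ε}, FIRST(T') = {*, ε} (both E' and T' are nullable).
FOLLOW(E): E is the start symbol → $; E appears in F → ( E ) followed by ')' → FOLLOW(E) = {), $}.
FOLLOW(E'): E' appears at the right end of E → T E' and of E' → + T E', so FOLLOW(E') ⊇ FOLLOW(E) (the second occurrence adds nothing new). FOLLOW(E') = {), $}.
FOLLOW(T): in E → T E' and E' → + T E', T is followed by E': add FIRST(E') minus ε = {+}; since E' is nullable, also add FOLLOW(E) and FOLLOW(E') = {), $}. FOLLOW(T) = {+, ), $}.

Final answer: {$, ), +}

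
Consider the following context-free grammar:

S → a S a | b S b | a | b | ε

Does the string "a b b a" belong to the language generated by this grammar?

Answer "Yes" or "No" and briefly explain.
A derivation exists: S ⇒ a S a ⇒ a b S b a ⇒ a b b a (using S → a S a, S → b S b, then S → ε).

Final answer: Yes - a valid derivation exists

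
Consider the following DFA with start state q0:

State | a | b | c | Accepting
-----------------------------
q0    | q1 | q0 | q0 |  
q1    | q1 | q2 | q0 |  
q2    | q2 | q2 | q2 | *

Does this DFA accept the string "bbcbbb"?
Start in q0.
Read 'b': q0 → q0
Read 'b': q0 → q0
Read 'c': q0 → q0
Read 'b': q0 → q0
Read 'b': q0 → q0
Read 'b': q0 → q0
Final state q0 is not accepting, so the string is rejected.

Final answer: No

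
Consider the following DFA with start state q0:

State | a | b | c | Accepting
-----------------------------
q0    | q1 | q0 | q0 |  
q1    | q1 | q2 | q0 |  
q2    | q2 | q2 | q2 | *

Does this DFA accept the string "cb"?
Start in q0.
Read 'c': q0 → q0
Read 'b': q0 → q0
Final state q0 is not accepting, so the string is rejected.

Final answer: No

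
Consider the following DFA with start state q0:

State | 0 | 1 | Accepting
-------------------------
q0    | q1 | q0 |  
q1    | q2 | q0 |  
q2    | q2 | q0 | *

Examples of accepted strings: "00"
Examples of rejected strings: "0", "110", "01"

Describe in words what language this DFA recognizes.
binary strings ending with '00'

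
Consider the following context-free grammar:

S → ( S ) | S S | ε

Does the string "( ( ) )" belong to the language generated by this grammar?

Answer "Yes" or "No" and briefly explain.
A derivation exists: S ⇒ ( S ) ⇒ ( ( S ) ) ⇒ ( ( ) ) (using S → ( S ) twice, then S → ε).

Final answer: Yes - a valid derivation exists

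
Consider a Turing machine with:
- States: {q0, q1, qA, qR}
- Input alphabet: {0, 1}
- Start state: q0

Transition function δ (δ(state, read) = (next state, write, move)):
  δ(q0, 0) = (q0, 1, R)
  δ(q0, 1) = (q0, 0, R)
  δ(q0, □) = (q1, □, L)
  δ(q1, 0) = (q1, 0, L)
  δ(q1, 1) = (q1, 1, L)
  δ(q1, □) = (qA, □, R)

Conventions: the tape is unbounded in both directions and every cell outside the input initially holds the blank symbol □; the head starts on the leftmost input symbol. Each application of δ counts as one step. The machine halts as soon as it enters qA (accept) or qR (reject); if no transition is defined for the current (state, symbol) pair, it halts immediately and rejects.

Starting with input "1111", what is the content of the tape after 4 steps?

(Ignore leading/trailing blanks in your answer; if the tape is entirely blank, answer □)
Step 0: [q0]1111 (head at position 0)
Step 1: δ(q0, 1) = (q0, 0, R)  ⊢  0[q0]111 (head at position 1)
Step 2: δ(q0, 1) = (q0, 0, R)  ⊢  00[q0]11 (head at position 2)
Step 3: δ(q0, 1) = (q0, 0, R)  ⊢  000[q0]1 (head at position 3)
Step 4: δ(q0, 1) = (q0, 0, R)  ⊢  0000[q0]□ (head at position 4)
Tape after 4 steps (ignoring surrounding blanks): 0000

Final answer: Tape: 0000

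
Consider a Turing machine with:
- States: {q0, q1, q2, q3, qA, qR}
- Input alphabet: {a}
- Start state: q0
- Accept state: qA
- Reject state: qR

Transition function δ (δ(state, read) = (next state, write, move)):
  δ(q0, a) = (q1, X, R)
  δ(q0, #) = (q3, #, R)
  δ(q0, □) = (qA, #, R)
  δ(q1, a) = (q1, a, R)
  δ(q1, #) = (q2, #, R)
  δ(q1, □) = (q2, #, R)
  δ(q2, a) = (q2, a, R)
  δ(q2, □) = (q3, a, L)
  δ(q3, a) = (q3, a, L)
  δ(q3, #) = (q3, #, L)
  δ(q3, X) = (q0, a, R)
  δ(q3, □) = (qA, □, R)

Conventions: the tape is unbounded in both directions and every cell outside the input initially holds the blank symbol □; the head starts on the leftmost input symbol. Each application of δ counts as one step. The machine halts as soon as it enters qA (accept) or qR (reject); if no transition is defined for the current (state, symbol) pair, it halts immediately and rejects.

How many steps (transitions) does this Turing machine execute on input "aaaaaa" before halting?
Trace (configuration after each step, as tape_left[state]tape_right with head position):
Step 0: [q0]aaaaaa (head at position 0)
Step 1: X[q1]aaaaa (head 1)
Step 2: Xa[q1]aaaa (head 2)
Step 3: Xaa[q1]aaa (head 3)
Step 4: Xaaa[q1]aa (head 4)
Step 5: Xaaaa[q1]a (head 5)
Step 6: Xaaaaa[q1]□ (head 6)
Step 7: Xaaaaa#[q2]□ (head 7)
Step 8: Xaaaaa[q3]#a (head 6)
Step 9: Xaaaa[q3]a#a (head 5)
Step 10: Xaaa[q3]aa#a (head 4)
Step 11: Xaa[q3]aaa#a (head 3)
Step 12: Xa[q3]aaaa#a (head 2)
Step 13: X[q3]aaaaa#a (head 1)
Step 14: [q3]Xaaaaa#a (head 0)
Step 15: a[q0]aaaaa#a (head 1)
Step 16: aX[q1]aaaa#a (head 2)
Step 17: aXa[q1]aaa#a (head 3)
Step 18: aXaa[q1]aa#a (head 4)
Step 19: aXaaa[q1]a#a (head 5)
Step 20: aXaaaa[q1]#a (head 6)
Step 21: aXaaaa#[q2]a (head 7)
Step 22: aXaaaa#a[q2]□ (head 8)
Step 23: aXaaaa#[q3]aa (head 7)
Step 24: aXaaaa[q3]#aa (head 6)
Step 25: aXaaa[q3]a#aa (head 5)
Step 26: aXaa[q3]aa#aa (head 4)
Step 27: aXa[q3]aaa#aa (head 3)
Step 28: aX[q3]aaaa#aa (head 2)
Step 29: a[q3]Xaaaa#aa (head 1)
Step 30: aa[q0]aaaa#aa (head 2)
Step 31: aaX[q1]aaa#aa (head 3)
Step 32: aaXa[q1]aa#aa (head 4)
Step 33: aaXaa[q1]a#aa (head 5)
Step 34: aaXaaa[q1]#aa (head 6)
Step 35: aaXaaa#[q2]aa (head 7)
Step 36: aaXaaa#a[q2]a (head 8)
Step 37: aaXaaa#aa[q2]□ (head 9)
Step 38: aaXaaa#a[q3]aa (head 8)
Step 39: aaXaaa#[q3]aaa (head 7)
Step 40: aaXaaa[q3]#aaa (head 6)
Step 41: aaXaa[q3]a#aaa (head 5)
Step 42: aaXa[q3]aa#aaa (head 4)
Step 43: aaX[q3]aaa#aaa (head 3)
Step 44: aa[q3]Xaaa#aaa (head 2)
Step 45: aaa[q0]aaa#aaa (head 3)
Step 46: aaaX[q1]aa#aaa (head 4)
Step 47: aaaXa[q1]a#aaa (head 5)
Step 48: aaaXaa[q1]#aaa (head 6)
Step 49: aaaXaa#[q2]aaa (head 7)
Step 50: aaaXaa#a[q2]aa (head 8)
Step 51: aaaXaa#aa[q2]a (head 9)
Step 52: aaaXaa#aaa[q2]□ (head 10)
Step 53: aaaXaa#aa[q3]aa (head 9)
Step 54: aaaXaa#a[q3]aaa (head 8)
Step 55: aaaXaa#[q3]aaaa (head 7)
Step 56: aaaXaa[q3]#aaaa (head 6)
Step 57: aaaXa[q3]a#aaaa (head 5)
Step 58: aaaX[q3]aa#aaaa (head 4)
Step 59: aaa[q3]Xaa#aaaa (head 3)
Step 60: aaaa[q0]aa#aaaa (head 4)
Step 61: aaaaX[q1]a#aaaa (head 5)
Step 62: aaaaXa[q1]#aaaa (head 6)
Step 63: aaaaXa#[q2]aaaa (head 7)
Step 64: aaaaXa#a[q2]aaa (head 8)
Step 65: aaaaXa#aa[q2]aa (head 9)
Step 66: aaaaXa#aaa[q2]a (head 10)
Step 67: aaaaXa#aaaa[q2]□ (head 11)
Step 68: aaaaXa#aaa[q3]aa (head 10)
Step 69: aaaaXa#aa[q3]aaa (head 9)
Step 70: aaaaXa#a[q3]aaaa (head 8)
Step 71: aaaaXa#[q3]aaaaa (head 7)
Step 72: aaaaXa[q3]#aaaaa (head 6)
Step 73: aaaaX[q3]a#aaaaa (head 5)
Step 74: aaaa[q3]Xa#aaaaa (head 4)
Step 75: aaaaa[q0]a#aaaaa (head 5)
Step 76: aaaaaX[q1]#aaaaa (head 6)
Step 77: aaaaaX#[q2]aaaaa (head 7)
Step 78: aaaaaX#a[q2]aaaa (head 8)
Step 79: aaaaaX#aa[q2]aaa (head 9)
Step 80: aaaaaX#aaa[q2]aa (head 10)
Step 81: aaaaaX#aaaa[q2]a (head 11)
Step 82: aaaaaX#aaaaa[q2]□ (head 12)
Step 83: aaaaaX#aaaa[q3]aa (head 11)
Step 84: aaaaaX#aaa[q3]aaa (head 10)
Step 85: aaaaaX#aa[q3]aaaa (head 9)
Step 86: aaaaaX#a[q3]aaaaa (head 8)
Step 87: aaaaaX#[q3]aaaaaa (head 7)
Step 88: aaaaaX[q3]#aaaaaa (head 6)
Step 89: aaaaa[q3]X#aaaaaa (head 5)
Step 90: aaaaaa[q0]#aaaaaa (head 6)
Step 91: aaaaaa#[q3]aaaaaa (head 7)
Step 92: aaaaaa[q3]#aaaaaa (head 6)
Step 93: aaaaa[q3]a#aaaaaa (head 5)
Step 94: aaaa[q3]aa#aaaaaa (head 4)
Step 95: aaa[q3]aaa#aaaaaa (head 3)
Step 96: aa[q3]aaaa#aaaaaa (head 2)
Step 97: a[q3]aaaaa#aaaaaa (head 1)
Step 98: [q3]aaaaaa#aaaaaa (head 0)
Step 99: [q3]□aaaaaa#aaaaaa (head -1)
Step 100: □[qA]aaaaaa#aaaaaa (head 0)
The machine is in qA, so it halts and accepts.
Number of transitions executed: 100.

Final answer: 100 steps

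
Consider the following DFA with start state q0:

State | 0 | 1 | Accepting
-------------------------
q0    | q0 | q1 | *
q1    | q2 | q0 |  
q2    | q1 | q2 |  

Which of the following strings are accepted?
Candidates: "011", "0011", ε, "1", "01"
"011": q0 → q0 → q1 → q0; q0 is accepting → accepted
"0011": q0 → q0 → q0 → q1 → q0; q0 is accepting → accepted
ε: q0; q0 is accepting → accepted
"1": q0 → q1; q1 is not accepting → rejected
"01": q0 → q0 → q1; q1 is not accepting → rejected

Final answer: "011", "0011", ε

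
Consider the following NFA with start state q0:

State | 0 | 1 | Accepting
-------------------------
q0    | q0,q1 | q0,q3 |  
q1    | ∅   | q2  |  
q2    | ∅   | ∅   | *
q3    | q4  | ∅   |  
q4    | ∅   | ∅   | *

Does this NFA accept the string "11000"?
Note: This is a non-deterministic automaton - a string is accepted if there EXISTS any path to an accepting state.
Track the set of states the NFA could be in: start {q0}
Read '1': {q0} → {q0, q3}
Read '1': {q0, q3} → {q0, q3}
Read '0': {q0, q3} → {q0, q1, q4}
Read '0': {q0, q1, q4} → {q0, q1}
Read '0': {q0, q1} → {q0, q1}
Final set {q0, q1} contains no accepting state → rejected.

Final answer: No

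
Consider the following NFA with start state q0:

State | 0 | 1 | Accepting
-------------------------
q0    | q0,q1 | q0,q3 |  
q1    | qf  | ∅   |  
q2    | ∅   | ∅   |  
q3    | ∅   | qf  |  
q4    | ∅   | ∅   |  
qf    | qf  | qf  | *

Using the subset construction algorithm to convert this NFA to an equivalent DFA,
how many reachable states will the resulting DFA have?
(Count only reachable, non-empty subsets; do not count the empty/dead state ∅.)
Start subset: {q0}
{q0}: on 0 → {q0, q1}, on 1 → {q0, q3}
{q0, q1}: on 0 → {q0, q1, qf}, on 1 → {q0, q3}
{q0, q3}: on 0 → {q0, q1}, on 1 → {q0, q3, qf}
{q0, q1, qf}: on 0 → {q0, q1, qf}, on 1 → {q0, q3, qf}
{q0, q3, qf}: on 0 → {q0, q1, qf}, on 1 → {q0, q3, qf}
Reachable non-empty subsets: {q0}, {q0, q1}, {q0, q3}, {q0, q1, qf}, {q0, q3, qf} — 5 in total.

Final answer: 5 states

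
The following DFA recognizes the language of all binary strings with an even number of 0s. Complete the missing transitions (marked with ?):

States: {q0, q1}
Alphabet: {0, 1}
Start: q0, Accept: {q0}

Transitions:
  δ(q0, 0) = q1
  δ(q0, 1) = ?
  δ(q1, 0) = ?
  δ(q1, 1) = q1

What each state remembers (consistent with the given transitions and accept states):
  q0: an even number of 0s has been read so far
  q1: an odd number of 0s has been read so far
Filling in the missing entries:
  δ(q0, 1): in q0 (an even number of 0s has been read so far), after reading 1 we have: an even number of 0s has been read so far → q0
  δ(q1, 0): in q1 (an odd number of 0s has been read so far), after reading 0 we have: an even number of 0s has been read so far → q0

Final answer: δ(q0, 1) = q0; δ(q1, 0) = q0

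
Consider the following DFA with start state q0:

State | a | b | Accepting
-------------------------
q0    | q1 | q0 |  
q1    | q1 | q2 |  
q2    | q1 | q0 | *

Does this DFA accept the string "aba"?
Start in q0.
Read 'a': q0 → q1
Read 'b': q1 → q2
Read 'a': q2 → q1
Final state q1 is not accepting, so the string is rejected.

Final answer: No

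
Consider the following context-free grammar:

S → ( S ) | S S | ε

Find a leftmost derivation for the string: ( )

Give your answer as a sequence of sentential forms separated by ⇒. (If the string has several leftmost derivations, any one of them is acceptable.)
Start with S.
Step 1: the leftmost non-terminal is S; apply S → ( S ):  ( S )
Step 2: the leftmost non-terminal is S; apply S → ε:  ( )

Final answer: S ⇒ ( S ) ⇒ ( )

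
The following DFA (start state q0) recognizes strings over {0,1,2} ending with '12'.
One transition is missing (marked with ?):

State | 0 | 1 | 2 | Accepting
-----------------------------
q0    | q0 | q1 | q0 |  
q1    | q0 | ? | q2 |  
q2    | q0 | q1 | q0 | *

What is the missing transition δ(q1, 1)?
q1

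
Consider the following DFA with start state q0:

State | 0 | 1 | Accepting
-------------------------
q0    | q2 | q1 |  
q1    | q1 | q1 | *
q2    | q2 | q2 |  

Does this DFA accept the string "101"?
Start in q0.
Read '1': q0 → q1
Read '0': q1 → q1
Read '1': q1 → q1
Final state q1 is accepting, so the string is accepted.

Final answer: Yes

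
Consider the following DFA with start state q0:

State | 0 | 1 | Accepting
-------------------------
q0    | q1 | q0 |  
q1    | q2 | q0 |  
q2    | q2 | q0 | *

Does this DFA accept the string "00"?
Start in q0.
Read '0': q0 → q1
Read '0': q1 → q2
Final state q2 is accepting, so the string is accepted.

Final answer: Yes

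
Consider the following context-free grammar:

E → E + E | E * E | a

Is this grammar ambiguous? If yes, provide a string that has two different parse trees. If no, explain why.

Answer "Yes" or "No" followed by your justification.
Two different leftmost derivations of a + a * a:
  (1) E ⇒ E + E ⇒ a + E ⇒ a + E * E ⇒ a + a * E ⇒ a + a * a   (tree groups a + (a * a))
  (2) E ⇒ E * E ⇒ E + E * E ⇒ a + E * E ⇒ a + a * E ⇒ a + a * a   (tree groups (a + a) * a)
Two distinct leftmost derivations = two distinct parse trees, so the grammar is ambiguous.

Final answer: Yes - the string 'a + a * a' has two distinct leftmost derivations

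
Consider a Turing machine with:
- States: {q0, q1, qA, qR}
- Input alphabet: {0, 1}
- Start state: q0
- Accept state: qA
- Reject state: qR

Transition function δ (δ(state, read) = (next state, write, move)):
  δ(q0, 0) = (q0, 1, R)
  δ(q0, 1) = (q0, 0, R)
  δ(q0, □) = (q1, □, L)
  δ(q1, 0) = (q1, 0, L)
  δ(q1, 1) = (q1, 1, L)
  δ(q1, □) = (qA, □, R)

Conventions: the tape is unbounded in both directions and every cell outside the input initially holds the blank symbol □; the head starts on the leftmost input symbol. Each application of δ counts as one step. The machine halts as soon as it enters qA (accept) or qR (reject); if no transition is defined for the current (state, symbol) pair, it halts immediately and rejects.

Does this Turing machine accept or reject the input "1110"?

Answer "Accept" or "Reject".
Step 0: [q0]1110 (head at position 0)
Step 1: δ(q0, 1) = (q0, 0, R)  ⊢  0[q0]110 (head at position 1)
Step 2: δ(q0, 1) = (q0, 0, R)  ⊢  00[q0]10 (head at position 2)
Step 3: δ(q0, 1) = (q0, 0, R)  ⊢  000[q0]0 (head at position 3)
Step 4: δ(q0, 0) = (q0, 1, R)  ⊢  0001[q0]□ (head at position 4)
Step 5: δ(q0, □) = (q1, □, L)  ⊢  000[q1]1□ (head at position 3)
Step 6: δ(q1, 1) = (q1, 1, L)  ⊢  00[q1]01□ (head at position 2)
Step 7: δ(q1, 0) = (q1, 0, L)  ⊢  0[q1]001□ (head at position 1)
Step 8: δ(q1, 0) = (q1, 0, L)  ⊢  [q1]0001□ (head at position 0)
Step 9: δ(q1, 0) = (q1, 0, L)  ⊢  [q1]□0001□ (head at position -1)
Step 10: δ(q1, □) = (qA, □, R)  ⊢  □[qA]0001□ (head at position 0)
The machine is in qA, so it halts and accepts.

Final answer: Accept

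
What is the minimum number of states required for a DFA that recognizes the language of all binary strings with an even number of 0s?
Language: binary strings with an even number of 0s
Lower bound (Myhill–Nerode): the prefixes ε, 0 are pairwise distinguishable:
  ε vs 0: suffix ε distinguishes them (ε has zero 0s (accepted), 0 has one 0 (rejected))
So any DFA needs at least 2 states.
Upper bound: a DFA with 2 states exists (one state per class above).
Minimum states: 2

Final answer: 2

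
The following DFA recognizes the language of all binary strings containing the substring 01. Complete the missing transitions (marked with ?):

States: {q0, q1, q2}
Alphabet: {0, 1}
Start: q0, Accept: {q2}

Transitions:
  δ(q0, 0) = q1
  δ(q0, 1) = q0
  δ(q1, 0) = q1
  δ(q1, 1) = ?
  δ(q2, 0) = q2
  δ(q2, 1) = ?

What each state remembers (consistent with the given transitions and accept states):
  q0: 01 not seen yet and the last symbol was not 0
  q1: 01 not seen yet and the last symbol was 0
  q2: the substring 01 has already been seen
Filling in the missing entries:
  δ(q1, 1): in q1 (01 not seen yet and the last symbol was 0), after reading 1 we have: the substring 01 has already been seen → q2
  δ(q2, 1): in q2 (the substring 01 has already been seen), after reading 1 we have: the substring 01 has already been seen → q2

Final answer: δ(q1, 1) = q2; δ(q2, 1) = q2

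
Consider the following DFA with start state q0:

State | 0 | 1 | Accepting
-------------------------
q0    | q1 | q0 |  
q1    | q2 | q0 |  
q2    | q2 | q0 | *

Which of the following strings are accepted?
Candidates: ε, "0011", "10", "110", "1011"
ε: q0; q0 is not accepting → rejected
"0011": q0 → q1 → q2 → q0 → q0; q0 is not accepting → rejected
"10": q0 → q0 → q1; q1 is not accepting → rejected
"110": q0 → q0 → q0 → q1; q1 is not accepting → rejected
"1011": q0 → q0 → q1 → q0 → q0; q0 is not accepting → rejected

Final answer: None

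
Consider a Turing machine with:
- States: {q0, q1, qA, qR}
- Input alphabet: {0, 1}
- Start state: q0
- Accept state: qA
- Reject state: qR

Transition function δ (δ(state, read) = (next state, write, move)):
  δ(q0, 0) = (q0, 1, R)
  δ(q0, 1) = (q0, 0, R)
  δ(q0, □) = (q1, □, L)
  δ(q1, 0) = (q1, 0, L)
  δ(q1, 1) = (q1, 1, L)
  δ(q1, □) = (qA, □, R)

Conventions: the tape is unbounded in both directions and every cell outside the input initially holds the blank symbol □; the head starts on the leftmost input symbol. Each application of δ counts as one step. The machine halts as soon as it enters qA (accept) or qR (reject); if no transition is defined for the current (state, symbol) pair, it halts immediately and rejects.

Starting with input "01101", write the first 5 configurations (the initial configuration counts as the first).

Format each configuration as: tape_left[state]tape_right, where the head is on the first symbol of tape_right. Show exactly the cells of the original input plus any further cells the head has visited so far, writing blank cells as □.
Step 0: [q0]01101 (head at position 0)
Step 1: δ(q0, 0) = (q0, 1, R)  ⊢  1[q0]1101 (head at position 1)
Step 2: δ(q0, 1) = (q0, 0, R)  ⊢  10[q0]101 (head at position 2)
Step 3: δ(q0, 1) = (q0, 0, R)  ⊢  100[q0]01 (head at position 3)
Step 4: δ(q0, 0) = (q0, 1, R)  ⊢  1001[q0]1 (head at position 4)

Final answer: [q0]01101 ⊢ 1[q0]1101 ⊢ 10[q0]101 ⊢ 100[q0]01 ⊢ 1001[q0]1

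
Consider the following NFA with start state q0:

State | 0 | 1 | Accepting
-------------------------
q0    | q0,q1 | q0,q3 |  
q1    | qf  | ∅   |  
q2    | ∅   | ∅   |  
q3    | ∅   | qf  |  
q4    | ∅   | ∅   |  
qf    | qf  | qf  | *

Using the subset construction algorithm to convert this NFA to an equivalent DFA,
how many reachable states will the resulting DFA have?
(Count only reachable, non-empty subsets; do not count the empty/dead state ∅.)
Start subset: {q0}
{q0}: on 0 → {q0, q1}, on 1 → {q0, q3}
{q0, q1}: on 0 → {q0, q1, qf}, on 1 → {q0, q3}
{q0, q3}: on 0 → {q0, q1}, on 1 → {q0, q3, qf}
{q0, q1, qf}: on 0 → {q0, q1, qf}, on 1 → {q0, q3, qf}
{q0, q3, qf}: on 0 → {q0, q1, qf}, on 1 → {q0, q3, qf}
Reachable non-empty subsets: {q0}, {q0, q1}, {q0, q3}, {q0, q1, qf}, {q0, q3, qf} — 5 in total.

Final answer: 5 states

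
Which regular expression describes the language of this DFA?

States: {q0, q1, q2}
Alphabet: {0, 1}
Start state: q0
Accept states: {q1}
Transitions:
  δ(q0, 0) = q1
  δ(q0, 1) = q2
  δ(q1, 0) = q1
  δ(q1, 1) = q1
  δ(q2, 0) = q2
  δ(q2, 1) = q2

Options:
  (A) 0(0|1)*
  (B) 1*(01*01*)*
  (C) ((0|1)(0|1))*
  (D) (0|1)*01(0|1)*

Testing sample strings against the DFA:
  '1110' -> rejected
  '11' -> rejected
  '0100' -> accepted
  '1101' -> rejected
Checking each option for a counterexample:
  (A) 0(0|1)*: agrees with the DFA on all strings of length ≤ 4
  (B) 1*(01*01*)*: ε is rejected by the DFA but matches the regex → eliminated
  (C) ((0|1)(0|1))*: ε is rejected by the DFA but matches the regex → eliminated
  (D) (0|1)*01(0|1)*: '0' is accepted by the DFA but does not match the regex → eliminated
Only (A) 0(0|1)* is consistent with the DFA.

Final answer: (A) 0(0|1)*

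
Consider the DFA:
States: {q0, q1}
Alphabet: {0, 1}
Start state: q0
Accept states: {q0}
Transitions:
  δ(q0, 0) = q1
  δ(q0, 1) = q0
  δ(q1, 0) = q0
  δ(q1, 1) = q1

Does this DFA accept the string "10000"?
Processing string "10000":
  q0 --1--> q0
  q0 --0--> q1
  q1 --0--> q0
  q0 --0--> q1
  q1 --0--> q0
Final state: q0
Accept states: {q0}
q0 is an accept state, so the string is accepted.

Final answer: Yes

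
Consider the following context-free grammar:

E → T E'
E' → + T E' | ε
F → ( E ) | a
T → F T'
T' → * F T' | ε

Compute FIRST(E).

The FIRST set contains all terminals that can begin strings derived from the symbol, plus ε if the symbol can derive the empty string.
FIRST(F): F → ( E ) contributes '(' and F → a contributes 'a', so FIRST(F) = {(, a}. F is not nullable.
FIRST(T): T → F T' begins with F, and F is not nullable, so FIRST(T) = FIRST(F) = {(, a}.
FIRST(E): E → T E' begins with T, and T is not nullable, so FIRST(E) = FIRST(T) = {(, a}.

Final answer: {(, a}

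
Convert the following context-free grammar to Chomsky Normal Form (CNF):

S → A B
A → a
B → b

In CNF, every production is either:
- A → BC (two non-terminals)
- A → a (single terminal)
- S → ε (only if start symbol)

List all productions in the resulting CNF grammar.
The grammar has no ε-productions or unit productions to eliminate.
S → A B is already in CNF (two non-terminals) – keep it.
A → a is already in CNF (single terminal) – keep it.
B → b is already in CNF (single terminal) – keep it.
Resulting CNF grammar (3 productions): A → a; B → b; S → A B

Final answer: A → a; B → b; S → A B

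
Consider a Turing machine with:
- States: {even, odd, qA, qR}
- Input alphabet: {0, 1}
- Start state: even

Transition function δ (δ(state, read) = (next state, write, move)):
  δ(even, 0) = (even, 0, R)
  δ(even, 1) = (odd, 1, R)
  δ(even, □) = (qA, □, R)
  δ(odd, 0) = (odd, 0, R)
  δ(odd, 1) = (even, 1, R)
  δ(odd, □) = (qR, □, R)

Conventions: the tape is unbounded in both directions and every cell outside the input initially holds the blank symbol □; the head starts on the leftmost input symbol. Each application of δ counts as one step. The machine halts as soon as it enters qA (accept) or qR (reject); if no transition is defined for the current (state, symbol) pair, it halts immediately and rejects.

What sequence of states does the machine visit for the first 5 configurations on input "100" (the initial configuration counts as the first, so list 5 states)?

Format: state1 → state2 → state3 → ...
Step 0: [even]100 (head at position 0)
Step 1: δ(even, 1) = (odd, 1, R)  ⊢  1[odd]00 (head at position 1)
Step 2: δ(odd, 0) = (odd, 0, R)  ⊢  10[odd]0 (head at position 2)
Step 3: δ(odd, 0) = (odd, 0, R)  ⊢  100[odd]□ (head at position 3)
Step 4: δ(odd, □) = (qR, □, R)  ⊢  100□[qR]□ (head at position 4)
Reading off the states of these 5 configurations: even → odd → odd → odd → qR

Final answer: even → odd → odd → odd → qR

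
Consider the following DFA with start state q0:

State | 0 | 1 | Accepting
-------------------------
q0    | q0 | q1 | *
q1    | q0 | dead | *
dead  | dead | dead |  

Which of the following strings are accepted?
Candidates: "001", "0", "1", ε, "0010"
"001": q0 → q0 → q0 → q1; q1 is accepting → accepted
"0": q0 → q0; q0 is accepting → accepted
"1": q0 → q1; q1 is accepting → accepted
ε: q0; q0 is accepting → accepted
"0010": q0 → q0 → q0 → q1 → q0; q0 is accepting → accepted

Final answer: "001", "0", "1", ε, "0010"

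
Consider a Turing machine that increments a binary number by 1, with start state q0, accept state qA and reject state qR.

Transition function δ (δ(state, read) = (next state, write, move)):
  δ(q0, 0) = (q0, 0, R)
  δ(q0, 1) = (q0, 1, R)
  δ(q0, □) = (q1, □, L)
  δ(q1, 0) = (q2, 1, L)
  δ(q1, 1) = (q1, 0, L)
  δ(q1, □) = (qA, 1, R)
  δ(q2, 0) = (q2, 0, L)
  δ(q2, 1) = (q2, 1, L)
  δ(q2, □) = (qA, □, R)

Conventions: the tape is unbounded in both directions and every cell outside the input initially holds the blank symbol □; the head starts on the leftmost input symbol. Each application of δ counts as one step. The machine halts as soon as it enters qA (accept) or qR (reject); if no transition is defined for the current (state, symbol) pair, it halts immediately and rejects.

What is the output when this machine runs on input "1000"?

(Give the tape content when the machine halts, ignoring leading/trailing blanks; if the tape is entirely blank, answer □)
Step 0: [q0]1000 (head at position 0)
Step 1: δ(q0, 1) = (q0, 1, R)  ⊢  1[q0]000 (head at position 1)
Step 2: δ(q0, 0) = (q0, 0, R)  ⊢  10[q0]00 (head at position 2)
Step 3: δ(q0, 0) = (q0, 0, R)  ⊢  100[q0]0 (head at position 3)
Step 4: δ(q0, 0) = (q0, 0, R)  ⊢  1000[q0]□ (head at position 4)
Step 5: δ(q0, □) = (q1, □, L)  ⊢  100[q1]0□ (head at position 3)
Step 6: δ(q1, 0) = (q2, 1, L)  ⊢  10[q2]01□ (head at position 2)
Step 7: δ(q2, 0) = (q2, 0, L)  ⊢  1[q2]001□ (head at position 1)
Step 8: δ(q2, 0) = (q2, 0, L)  ⊢  [q2]1001□ (head at position 0)
Step 9: δ(q2, 1) = (q2, 1, L)  ⊢  [q2]□1001□ (head at position -1)
Step 10: δ(q2, □) = (qA, □, R)  ⊢  □[qA]1001□ (head at position 0)
The machine is in qA, so it halts and accepts.
Tape content when halted (ignoring surrounding blanks): 1001

Final answer: Output: 1001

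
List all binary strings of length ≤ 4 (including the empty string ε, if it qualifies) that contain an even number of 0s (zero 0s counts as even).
Checking every binary string of length 0 to 4:
  Length 0: accepted: ε | rejected: (none)
  Length 1: accepted: 1 | rejected: 0
  Length 2: accepted: 00, 11 | rejected: 01, 10
  Length 3: accepted: 001, 010, 100, 111 | rejected: 000, 011, 101, 110
  Length 4: accepted: 0000, 0011, 0101, 0110, 1001, 1010, 1100, 1111 | rejected: 0001, 0010, 0100, 0111, 1000, 1011, 1101, 1110
Total: 16 string(s).

Final answer: ε, 1, 00, 11, 001, 010, 100, 111, 0000, 0011, 0101, 0110, 1001, 1010, 1100, 1111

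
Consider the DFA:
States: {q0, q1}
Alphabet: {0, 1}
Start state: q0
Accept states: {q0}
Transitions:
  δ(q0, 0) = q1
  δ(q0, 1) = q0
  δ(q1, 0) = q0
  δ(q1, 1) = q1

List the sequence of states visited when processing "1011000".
Starting at q0
Read '1': q0 -> q0
Read '0': q0 -> q1
Read '1': q1 -> q1
Read '1': q1 -> q1
Read '0': q1 -> q0
Read '0': q0 -> q1
Read '0': q1 -> q0

Final answer: q0 -> q0 -> q1 -> q1 -> q1 -> q0 -> q1 -> q0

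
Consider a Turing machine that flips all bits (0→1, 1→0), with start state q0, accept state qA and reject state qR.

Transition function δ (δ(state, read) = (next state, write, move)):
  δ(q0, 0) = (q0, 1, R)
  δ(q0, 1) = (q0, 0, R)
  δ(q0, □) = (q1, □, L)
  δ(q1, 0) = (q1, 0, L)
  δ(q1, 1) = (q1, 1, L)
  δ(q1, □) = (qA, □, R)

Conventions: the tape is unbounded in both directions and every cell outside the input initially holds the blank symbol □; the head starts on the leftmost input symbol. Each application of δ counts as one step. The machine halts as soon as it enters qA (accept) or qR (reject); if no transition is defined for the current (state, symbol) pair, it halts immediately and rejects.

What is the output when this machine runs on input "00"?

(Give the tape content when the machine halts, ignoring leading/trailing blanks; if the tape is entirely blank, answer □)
Step 0: [q0]00 (head at position 0)
Step 1: δ(q0, 0) = (q0, 1, R)  ⊢  1[q0]0 (head at position 1)
Step 2: δ(q0, 0) = (q0, 1, R)  ⊢  11[q0]□ (head at position 2)
Step 3: δ(q0, □) = (q1, □, L)  ⊢  1[q1]1□ (head at position 1)
Step 4: δ(q1, 1) = (q1, 1, L)  ⊢  [q1]11□ (head at position 0)
Step 5: δ(q1, 1) = (q1, 1, L)  ⊢  [q1]□11□ (head at position -1)
Step 6: δ(q1, □) = (qA, □, R)  ⊢  □[qA]11□ (head at position 0)
The machine is in qA, so it halts and accepts.
Tape content when halted (ignoring surrounding blanks): 11

Final answer: Output: 11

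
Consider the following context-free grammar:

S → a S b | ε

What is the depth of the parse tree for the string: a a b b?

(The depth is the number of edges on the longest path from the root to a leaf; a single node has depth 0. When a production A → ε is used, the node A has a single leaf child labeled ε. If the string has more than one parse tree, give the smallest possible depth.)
The only parse tree applies S → a S b 2 times (once per matching a…b pair) and then S → ε.
The S nodes sit at depths 0, 1, …, 2; the innermost S (depth 2) has the single child ε at depth 3.
The terminal leaves a, b are at depths 1..2, so the longest root-to-leaf path is S → S → … → S → ε with 3 edges.
Depth = 3.

Final answer: 3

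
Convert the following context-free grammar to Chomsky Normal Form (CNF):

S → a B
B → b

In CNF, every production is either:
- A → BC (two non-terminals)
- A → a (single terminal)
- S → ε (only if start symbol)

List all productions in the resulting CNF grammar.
The grammar has no ε-productions or unit productions to eliminate.
S → a B has terminal a in a right-hand side of length ≥ 2: introduce T_a → a and use T_a in place of a.
B → b is already in CNF (single terminal) – keep it.
S → a B becomes S → T_a B.
Resulting CNF grammar (3 productions): T_a → a; B → b; S → T_a B

Final answer: T_a → a; B → b; S → T_a B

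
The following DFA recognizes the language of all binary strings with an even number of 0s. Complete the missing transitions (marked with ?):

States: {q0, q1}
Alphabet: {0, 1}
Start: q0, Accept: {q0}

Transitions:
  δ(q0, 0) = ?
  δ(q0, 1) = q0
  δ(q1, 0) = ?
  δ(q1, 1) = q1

What each state remembers (consistent with the given transitions and accept states):
  q0: an even number of 0s has been read so far
  q1: an odd number of 0s has been read so far
Filling in the missing entries:
  δ(q0, 0): in q0 (an even number of 0s has been read so far), after reading 0 we have: an odd number of 0s has been read so far → q1
  δ(q1, 0): in q1 (an odd number of 0s has been read so far), after reading 0 we have: an even number of 0s has been read so far → q0

Final answer: δ(q0, 0) = q1; δ(q1, 0) = q0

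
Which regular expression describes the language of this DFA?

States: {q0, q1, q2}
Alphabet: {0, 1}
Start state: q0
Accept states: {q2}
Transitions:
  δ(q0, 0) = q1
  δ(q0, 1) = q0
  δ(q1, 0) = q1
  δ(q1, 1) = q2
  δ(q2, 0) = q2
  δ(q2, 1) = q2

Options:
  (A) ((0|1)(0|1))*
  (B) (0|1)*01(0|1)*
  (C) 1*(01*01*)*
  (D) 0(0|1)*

Testing sample strings against the DFA:
  '100' -> rejected
  '00110' -> accepted
  '01' -> accepted
  '11' -> rejected
Checking each option for a counterexample:
  (A) ((0|1)(0|1))*: ε is rejected by the DFA but matches the regex → eliminated
  (B) (0|1)*01(0|1)*: agrees with the DFA on all strings of length ≤ 4
  (C) 1*(01*01*)*: ε is rejected by the DFA but matches the regex → eliminated
  (D) 0(0|1)*: '0' is rejected by the DFA but matches the regex → eliminated
Only (B) (0|1)*01(0|1)* is consistent with the DFA.

Final answer: (B) (0|1)*01(0|1)*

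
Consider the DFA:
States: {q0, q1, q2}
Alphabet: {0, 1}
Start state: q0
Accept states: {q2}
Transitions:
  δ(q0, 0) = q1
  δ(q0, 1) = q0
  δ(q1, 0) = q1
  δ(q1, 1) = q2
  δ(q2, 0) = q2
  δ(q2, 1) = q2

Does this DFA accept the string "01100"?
Processing string "01100":
  q0 --0--> q1
  q1 --1--> q2
  q2 --1--> q2
  q2 --0--> q2
  q2 --0--> q2
Final state: q2
Accept states: {q2}
q2 is an accept state, so the string is accepted.

Final answer: Yes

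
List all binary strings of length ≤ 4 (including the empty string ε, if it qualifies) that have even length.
Checking every binary string of length 0 to 4:
  Length 0: accepted: ε | rejected: (none)
  Length 1: accepted: (none) | rejected: 0, 1
  Length 2: accepted: 00, 01, 10, 11 | rejected: (none)
  Length 3: accepted: (none) | rejected: 000, 001, 010, 011, 100, 101, 110, 111
  Length 4: accepted: 0000, 0001, 0010, 0011, 0100, 0101, 0110, 0111, 1000, 1001, 1010, 1011, 1100, 1101, 1110, 1111 | rejected: (none)
Total: 21 string(s).

Final answer: ε, 00, 01, 10, 11, 0000, 0001, 0010, 0011, 0100, 0101, 0110, 0111, 1000, 1001, 1010, 1011, 1100, 1101, 1110, 1111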